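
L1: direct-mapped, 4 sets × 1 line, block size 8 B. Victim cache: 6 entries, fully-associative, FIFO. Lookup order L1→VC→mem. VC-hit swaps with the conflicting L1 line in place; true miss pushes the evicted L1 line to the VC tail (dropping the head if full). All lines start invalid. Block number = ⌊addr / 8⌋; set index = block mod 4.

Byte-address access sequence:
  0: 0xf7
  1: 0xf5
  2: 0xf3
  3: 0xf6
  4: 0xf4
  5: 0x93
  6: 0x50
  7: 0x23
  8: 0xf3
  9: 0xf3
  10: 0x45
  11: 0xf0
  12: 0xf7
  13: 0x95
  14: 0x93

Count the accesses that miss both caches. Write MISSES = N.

MISSES = 5

#0 0xf7→b30/s2 MISS; vc=[]
#1 0xf5→b30/s2 L1-HIT; vc=[]
#2 0xf3→b30/s2 L1-HIT; vc=[]
#3 0xf6→b30/s2 L1-HIT; vc=[]
#4 0xf4→b30/s2 L1-HIT; vc=[]
#5 0x93→b18/s2 MISS; vc=[30]
#6 0x50→b10/s2 MISS; vc=[30,18]
#7 0x23→b4/s0 MISS; vc=[30,18]
#8 0xf3→b30/s2 VC-HIT; vc=[10,18]
#9 0xf3→b30/s2 L1-HIT; vc=[10,18]
#10 0x45→b8/s0 MISS; vc=[10,18,4]
#11 0xf0→b30/s2 L1-HIT; vc=[10,18,4]
#12 0xf7→b30/s2 L1-HIT; vc=[10,18,4]
#13 0x95→b18/s2 VC-HIT; vc=[10,30,4]
#14 0x93→b18/s2 L1-HIT; vc=[10,30,4]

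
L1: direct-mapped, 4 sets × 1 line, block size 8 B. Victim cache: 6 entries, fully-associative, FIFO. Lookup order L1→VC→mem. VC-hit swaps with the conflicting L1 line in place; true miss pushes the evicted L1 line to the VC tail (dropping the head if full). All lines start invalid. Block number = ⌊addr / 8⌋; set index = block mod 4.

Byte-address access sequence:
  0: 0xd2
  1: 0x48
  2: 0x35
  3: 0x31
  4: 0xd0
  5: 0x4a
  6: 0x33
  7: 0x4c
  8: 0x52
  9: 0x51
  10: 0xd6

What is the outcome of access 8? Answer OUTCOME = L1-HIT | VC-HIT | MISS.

OUTCOME = MISS

#0 0xd2→b26/s2 MISS; vc=[]
#1 0x48→b9/s1 MISS; vc=[]
#2 0x35→b6/s2 MISS; vc=[26]
#3 0x31→b6/s2 L1-HIT; vc=[26]
#4 0xd0→b26/s2 VC-HIT; vc=[6]
#5 0x4a→b9/s1 L1-HIT; vc=[6]
#6 0x33→b6/s2 VC-HIT; vc=[26]
#7 0x4c→b9/s1 L1-HIT; vc=[26]
#8 0x52→b10/s2 MISS; vc=[26,6]
#9 0x51→b10/s2 L1-HIT; vc=[26,6]
#10 0xd6→b26/s2 VC-HIT; vc=[10,6]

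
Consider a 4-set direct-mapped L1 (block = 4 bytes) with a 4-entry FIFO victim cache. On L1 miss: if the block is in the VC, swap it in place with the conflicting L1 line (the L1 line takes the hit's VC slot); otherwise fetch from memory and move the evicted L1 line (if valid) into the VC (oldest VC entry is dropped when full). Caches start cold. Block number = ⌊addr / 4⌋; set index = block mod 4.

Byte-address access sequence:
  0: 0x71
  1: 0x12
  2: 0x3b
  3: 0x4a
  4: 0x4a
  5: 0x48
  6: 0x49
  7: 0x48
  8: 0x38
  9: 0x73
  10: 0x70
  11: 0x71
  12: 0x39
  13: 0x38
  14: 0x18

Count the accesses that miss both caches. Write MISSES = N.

MISSES = 5

0: 0x71 (blk 28, set 0) → MISS  vc=[]
1: 0x12 (blk 4, set 0) → MISS  vc=[28]
2: 0x3b (blk 14, set 2) → MISS  vc=[28]
3: 0x4a (blk 18, set 2) → MISS  vc=[28, 14]
4: 0x4a (blk 18, set 2) → L1-HIT  vc=[28, 14]
5: 0x48 (blk 18, set 2) → L1-HIT  vc=[28, 14]
6: 0x49 (blk 18, set 2) → L1-HIT  vc=[28, 14]
7: 0x48 (blk 18, set 2) → L1-HIT  vc=[28, 14]
8: 0x38 (blk 14, set 2) → VC-HIT  vc=[28, 18]
9: 0x73 (blk 28, set 0) → VC-HIT  vc=[4, 18]
10: 0x70 (blk 28, set 0) → L1-HIT  vc=[4, 18]
11: 0x71 (blk 28, set 0) → L1-HIT  vc=[4, 18]
12: 0x39 (blk 14, set 2) → L1-HIT  vc=[4, 18]
13: 0x38 (blk 14, set 2) → L1-HIT  vc=[4, 18]
14: 0x18 (blk 6, set 2) → MISS  vc=[4, 18, 14]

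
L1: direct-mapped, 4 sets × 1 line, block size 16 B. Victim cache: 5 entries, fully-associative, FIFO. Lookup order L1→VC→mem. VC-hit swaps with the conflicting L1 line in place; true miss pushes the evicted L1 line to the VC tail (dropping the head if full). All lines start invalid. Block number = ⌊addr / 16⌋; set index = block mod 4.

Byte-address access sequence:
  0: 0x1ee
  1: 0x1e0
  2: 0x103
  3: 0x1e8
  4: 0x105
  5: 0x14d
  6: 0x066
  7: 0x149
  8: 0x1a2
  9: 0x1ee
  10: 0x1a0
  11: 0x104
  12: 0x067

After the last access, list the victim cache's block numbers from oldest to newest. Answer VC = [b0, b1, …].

VC = [20, 30, 26]

0: 0x1ee (blk 30, set 2) → MISS  vc=[]
1: 0x1e0 (blk 30, set 2) → L1-HIT  vc=[]
2: 0x103 (blk 16, set 0) → MISS  vc=[]
3: 0x1e8 (blk 30, set 2) → L1-HIT  vc=[]
4: 0x105 (blk 16, set 0) → L1-HIT  vc=[]
5: 0x14d (blk 20, set 0) → MISS  vc=[16]
6: 0x66 (blk 6, set 2) → MISS  vc=[16, 30]
7: 0x149 (blk 20, set 0) → L1-HIT  vc=[16, 30]
8: 0x1a2 (blk 26, set 2) → MISS  vc=[16, 30, 6]
9: 0x1ee (blk 30, set 2) → VC-HIT  vc=[16, 26, 6]
10: 0x1a0 (blk 26, set 2) → VC-HIT  vc=[16, 30, 6]
11: 0x104 (blk 16, set 0) → VC-HIT  vc=[20, 30, 6]
12: 0x67 (blk 6, set 2) → VC-HIT  vc=[20, 30, 26]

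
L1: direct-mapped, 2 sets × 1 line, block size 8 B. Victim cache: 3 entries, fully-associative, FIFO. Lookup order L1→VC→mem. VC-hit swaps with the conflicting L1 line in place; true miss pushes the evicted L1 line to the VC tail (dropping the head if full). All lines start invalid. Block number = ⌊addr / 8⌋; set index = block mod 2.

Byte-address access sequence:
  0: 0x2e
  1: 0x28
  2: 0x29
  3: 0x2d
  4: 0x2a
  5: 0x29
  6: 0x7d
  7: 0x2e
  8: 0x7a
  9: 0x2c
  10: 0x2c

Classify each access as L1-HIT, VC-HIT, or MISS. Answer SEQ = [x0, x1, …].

SEQ = [MISS, L1-HIT, L1-HIT, L1-HIT, L1-HIT, L1-HIT, MISS, VC-HIT, VC-HIT, VC-HIT, L1-HIT]

  [0] addr=0x2e blk=5 s=1: MISS | VC []
  [1] addr=0x28 blk=5 s=1: L1-HIT | VC []
  [2] addr=0x29 blk=5 s=1: L1-HIT | VC []
  [3] addr=0x2d blk=5 s=1: L1-HIT | VC []
  [4] addr=0x2a blk=5 s=1: L1-HIT | VC []
  [5] addr=0x29 blk=5 s=1: L1-HIT | VC []
  [6] addr=0x7d blk=15 s=1: MISS | VC [5]
  [7] addr=0x2e blk=5 s=1: VC-HIT | VC [15]
  [8] addr=0x7a blk=15 s=1: VC-HIT | VC [5]
  [9] addr=0x2c blk=5 s=1: VC-HIT | VC [15]
  [10] addr=0x2c blk=5 s=1: L1-HIT | VC [15]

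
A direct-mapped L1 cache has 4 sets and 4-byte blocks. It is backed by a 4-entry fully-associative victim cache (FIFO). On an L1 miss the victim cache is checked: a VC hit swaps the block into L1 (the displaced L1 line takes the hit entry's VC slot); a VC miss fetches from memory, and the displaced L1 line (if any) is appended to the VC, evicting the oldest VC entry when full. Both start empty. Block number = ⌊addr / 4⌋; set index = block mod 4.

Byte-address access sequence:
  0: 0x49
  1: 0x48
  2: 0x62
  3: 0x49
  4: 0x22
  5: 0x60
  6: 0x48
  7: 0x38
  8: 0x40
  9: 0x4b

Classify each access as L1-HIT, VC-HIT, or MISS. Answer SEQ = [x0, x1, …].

0: 0x49 (blk 18, set 2) → MISS  vc=[]
1: 0x48 (blk 18, set 2) → L1-HIT  vc=[]
2: 0x62 (blk 24, set 0) → MISS  vc=[]
3: 0x49 (blk 18, set 2) → L1-HIT  vc=[]
4: 0x22 (blk 8, set 0) → MISS  vc=[24]
5: 0x60 (blk 24, set 0) → VC-HIT  vc=[8]
6: 0x48 (blk 18, set 2) → L1-HIT  vc=[8]
7: 0x38 (blk 14, set 2) → MISS  vc=[8, 18]
8: 0x40 (blk 16, set 0) → MISS  vc=[8, 18, 24]
9: 0x4b (blk 18, set 2) → VC-HIT  vc=[8, 14, 24]

SEQ = [MISS, L1-HIT, MISS, L1-HIT, MISS, VC-HIT, L1-HIT, MISS, MISS, VC-HIT]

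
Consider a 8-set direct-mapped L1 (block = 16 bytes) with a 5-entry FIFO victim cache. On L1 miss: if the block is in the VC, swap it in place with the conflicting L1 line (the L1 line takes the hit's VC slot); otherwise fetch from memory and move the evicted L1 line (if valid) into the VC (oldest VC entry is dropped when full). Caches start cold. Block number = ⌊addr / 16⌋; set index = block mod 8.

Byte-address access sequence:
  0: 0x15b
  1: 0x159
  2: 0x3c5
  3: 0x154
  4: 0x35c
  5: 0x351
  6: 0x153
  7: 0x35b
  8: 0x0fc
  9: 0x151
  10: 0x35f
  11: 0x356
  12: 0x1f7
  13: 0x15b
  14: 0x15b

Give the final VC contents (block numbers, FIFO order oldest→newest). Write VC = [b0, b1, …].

0: 0x15b (blk 21, set 5) → MISS  vc=[]
1: 0x159 (blk 21, set 5) → L1-HIT  vc=[]
2: 0x3c5 (blk 60, set 4) → MISS  vc=[]
3: 0x154 (blk 21, set 5) → L1-HIT  vc=[]
4: 0x35c (blk 53, set 5) → MISS  vc=[21]
5: 0x351 (blk 53, set 5) → L1-HIT  vc=[21]
6: 0x153 (blk 21, set 5) → VC-HIT  vc=[53]
7: 0x35b (blk 53, set 5) → VC-HIT  vc=[21]
8: 0xfc (blk 15, set 7) → MISS  vc=[21]
9: 0x151 (blk 21, set 5) → VC-HIT  vc=[53]
10: 0x35f (blk 53, set 5) → VC-HIT  vc=[21]
11: 0x356 (blk 53, set 5) → L1-HIT  vc=[21]
12: 0x1f7 (blk 31, set 7) → MISS  vc=[21, 15]
13: 0x15b (blk 21, set 5) → VC-HIT  vc=[53, 15]
14: 0x15b (blk 21, set 5) → L1-HIT  vc=[53, 15]

VC = [53, 15]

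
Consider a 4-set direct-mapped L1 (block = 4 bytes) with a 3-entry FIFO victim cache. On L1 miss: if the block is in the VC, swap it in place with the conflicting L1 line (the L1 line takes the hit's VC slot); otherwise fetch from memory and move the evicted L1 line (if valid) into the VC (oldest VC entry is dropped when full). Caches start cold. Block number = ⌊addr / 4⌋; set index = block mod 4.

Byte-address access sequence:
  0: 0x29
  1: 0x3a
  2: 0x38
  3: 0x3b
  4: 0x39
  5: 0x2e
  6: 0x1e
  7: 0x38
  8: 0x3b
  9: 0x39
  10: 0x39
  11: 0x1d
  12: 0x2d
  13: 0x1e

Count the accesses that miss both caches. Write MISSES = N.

0: 0x29 (blk 10, set 2) → MISS  vc=[]
1: 0x3a (blk 14, set 2) → MISS  vc=[10]
2: 0x38 (blk 14, set 2) → L1-HIT  vc=[10]
3: 0x3b (blk 14, set 2) → L1-HIT  vc=[10]
4: 0x39 (blk 14, set 2) → L1-HIT  vc=[10]
5: 0x2e (blk 11, set 3) → MISS  vc=[10]
6: 0x1e (blk 7, set 3) → MISS  vc=[10, 11]
7: 0x38 (blk 14, set 2) → L1-HIT  vc=[10, 11]
8: 0x3b (blk 14, set 2) → L1-HIT  vc=[10, 11]
9: 0x39 (blk 14, set 2) → L1-HIT  vc=[10, 11]
10: 0x39 (blk 14, set 2) → L1-HIT  vc=[10, 11]
11: 0x1d (blk 7, set 3) → L1-HIT  vc=[10, 11]
12: 0x2d (blk 11, set 3) → VC-HIT  vc=[10, 7]
13: 0x1e (blk 7, set 3) → VC-HIT  vc=[10, 11]

MISSES = 4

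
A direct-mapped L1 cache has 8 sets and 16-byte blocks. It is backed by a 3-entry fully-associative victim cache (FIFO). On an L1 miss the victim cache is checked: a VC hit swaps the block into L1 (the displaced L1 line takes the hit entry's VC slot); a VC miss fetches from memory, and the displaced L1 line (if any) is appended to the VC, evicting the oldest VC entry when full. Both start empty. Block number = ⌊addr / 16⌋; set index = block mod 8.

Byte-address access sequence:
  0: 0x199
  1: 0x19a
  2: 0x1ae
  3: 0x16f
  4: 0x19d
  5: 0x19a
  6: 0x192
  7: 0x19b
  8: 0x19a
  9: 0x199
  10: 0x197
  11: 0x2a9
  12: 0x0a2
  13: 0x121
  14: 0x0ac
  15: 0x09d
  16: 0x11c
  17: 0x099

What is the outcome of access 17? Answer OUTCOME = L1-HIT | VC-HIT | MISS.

#0 0x199→b25/s1 MISS; vc=[]
#1 0x19a→b25/s1 L1-HIT; vc=[]
#2 0x1ae→b26/s2 MISS; vc=[]
#3 0x16f→b22/s6 MISS; vc=[]
#4 0x19d→b25/s1 L1-HIT; vc=[]
#5 0x19a→b25/s1 L1-HIT; vc=[]
#6 0x192→b25/s1 L1-HIT; vc=[]
#7 0x19b→b25/s1 L1-HIT; vc=[]
#8 0x19a→b25/s1 L1-HIT; vc=[]
#9 0x199→b25/s1 L1-HIT; vc=[]
#10 0x197→b25/s1 L1-HIT; vc=[]
#11 0x2a9→b42/s2 MISS; vc=[26]
#12 0xa2→b10/s2 MISS; vc=[26,42]
#13 0x121→b18/s2 MISS; vc=[26,42,10]
#14 0xac→b10/s2 VC-HIT; vc=[26,42,18]
#15 0x9d→b9/s1 MISS; vc=[42,18,25]
#16 0x11c→b17/s1 MISS; vc=[18,25,9]
#17 0x99→b9/s1 VC-HIT; vc=[18,25,17]

OUTCOME = VC-HIT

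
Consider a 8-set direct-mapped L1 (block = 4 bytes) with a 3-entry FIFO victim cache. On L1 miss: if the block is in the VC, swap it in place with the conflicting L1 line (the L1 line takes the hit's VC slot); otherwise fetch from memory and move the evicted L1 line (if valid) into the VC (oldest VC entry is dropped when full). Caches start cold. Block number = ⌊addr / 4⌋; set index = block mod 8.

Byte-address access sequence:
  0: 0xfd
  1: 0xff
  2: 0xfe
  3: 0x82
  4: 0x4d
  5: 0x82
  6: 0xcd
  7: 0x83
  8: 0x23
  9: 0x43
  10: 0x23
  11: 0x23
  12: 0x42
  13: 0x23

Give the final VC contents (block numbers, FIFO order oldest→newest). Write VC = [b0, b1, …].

#0 0xfd→b63/s7 MISS; vc=[]
#1 0xff→b63/s7 L1-HIT; vc=[]
#2 0xfe→b63/s7 L1-HIT; vc=[]
#3 0x82→b32/s0 MISS; vc=[]
#4 0x4d→b19/s3 MISS; vc=[]
#5 0x82→b32/s0 L1-HIT; vc=[]
#6 0xcd→b51/s3 MISS; vc=[19]
#7 0x83→b32/s0 L1-HIT; vc=[19]
#8 0x23→b8/s0 MISS; vc=[19,32]
#9 0x43→b16/s0 MISS; vc=[19,32,8]
#10 0x23→b8/s0 VC-HIT; vc=[19,32,16]
#11 0x23→b8/s0 L1-HIT; vc=[19,32,16]
#12 0x42→b16/s0 VC-HIT; vc=[19,32,8]
#13 0x23→b8/s0 VC-HIT; vc=[19,32,16]

VC = [19, 32, 16]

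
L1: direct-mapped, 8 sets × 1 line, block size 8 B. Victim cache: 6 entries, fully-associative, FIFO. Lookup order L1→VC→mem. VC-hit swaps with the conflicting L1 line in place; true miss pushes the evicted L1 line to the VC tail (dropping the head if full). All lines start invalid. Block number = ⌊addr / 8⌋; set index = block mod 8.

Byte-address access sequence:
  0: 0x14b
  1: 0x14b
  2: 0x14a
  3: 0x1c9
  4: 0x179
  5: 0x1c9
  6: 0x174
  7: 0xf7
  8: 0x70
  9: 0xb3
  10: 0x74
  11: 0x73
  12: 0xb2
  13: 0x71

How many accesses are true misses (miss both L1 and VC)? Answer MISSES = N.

#0 0x14b→b41/s1 MISS; vc=[]
#1 0x14b→b41/s1 L1-HIT; vc=[]
#2 0x14a→b41/s1 L1-HIT; vc=[]
#3 0x1c9→b57/s1 MISS; vc=[41]
#4 0x179→b47/s7 MISS; vc=[41]
#5 0x1c9→b57/s1 L1-HIT; vc=[41]
#6 0x174→b46/s6 MISS; vc=[41]
#7 0xf7→b30/s6 MISS; vc=[41,46]
#8 0x70→b14/s6 MISS; vc=[41,46,30]
#9 0xb3→b22/s6 MISS; vc=[41,46,30,14]
#10 0x74→b14/s6 VC-HIT; vc=[41,46,30,22]
#11 0x73→b14/s6 L1-HIT; vc=[41,46,30,22]
#12 0xb2→b22/s6 VC-HIT; vc=[41,46,30,14]
#13 0x71→b14/s6 VC-HIT; vc=[41,46,30,22]

MISSES = 7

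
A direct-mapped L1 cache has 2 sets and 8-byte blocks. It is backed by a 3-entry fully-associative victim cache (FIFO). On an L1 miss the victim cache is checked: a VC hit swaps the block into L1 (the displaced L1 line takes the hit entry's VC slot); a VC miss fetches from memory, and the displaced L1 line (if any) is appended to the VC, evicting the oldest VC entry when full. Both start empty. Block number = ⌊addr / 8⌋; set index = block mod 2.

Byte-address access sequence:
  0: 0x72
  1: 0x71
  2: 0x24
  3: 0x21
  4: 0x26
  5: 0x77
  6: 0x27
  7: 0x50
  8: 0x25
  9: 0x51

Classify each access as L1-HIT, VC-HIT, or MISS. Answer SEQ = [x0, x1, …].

0: 0x72 (blk 14, set 0) → MISS  vc=[]
1: 0x71 (blk 14, set 0) → L1-HIT  vc=[]
2: 0x24 (blk 4, set 0) → MISS  vc=[14]
3: 0x21 (blk 4, set 0) → L1-HIT  vc=[14]
4: 0x26 (blk 4, set 0) → L1-HIT  vc=[14]
5: 0x77 (blk 14, set 0) → VC-HIT  vc=[4]
6: 0x27 (blk 4, set 0) → VC-HIT  vc=[14]
7: 0x50 (blk 10, set 0) → MISS  vc=[14, 4]
8: 0x25 (blk 4, set 0) → VC-HIT  vc=[14, 10]
9: 0x51 (blk 10, set 0) → VC-HIT  vc=[14, 4]

SEQ = [MISS, L1-HIT, MISS, L1-HIT, L1-HIT, VC-HIT, VC-HIT, MISS, VC-HIT, VC-HIT]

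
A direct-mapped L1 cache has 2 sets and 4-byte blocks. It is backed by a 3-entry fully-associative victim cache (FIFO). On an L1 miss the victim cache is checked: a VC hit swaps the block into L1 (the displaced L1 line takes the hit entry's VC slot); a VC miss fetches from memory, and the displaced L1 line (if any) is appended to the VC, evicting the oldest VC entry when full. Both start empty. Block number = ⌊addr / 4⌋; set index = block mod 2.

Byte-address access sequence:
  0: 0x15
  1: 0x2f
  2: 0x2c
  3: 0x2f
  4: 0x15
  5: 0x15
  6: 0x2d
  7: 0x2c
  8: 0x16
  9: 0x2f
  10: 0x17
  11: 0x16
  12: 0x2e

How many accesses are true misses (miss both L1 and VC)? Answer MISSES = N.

MISSES = 2

#0 0x15→b5/s1 MISS; vc=[]
#1 0x2f→b11/s1 MISS; vc=[5]
#2 0x2c→b11/s1 L1-HIT; vc=[5]
#3 0x2f→b11/s1 L1-HIT; vc=[5]
#4 0x15→b5/s1 VC-HIT; vc=[11]
#5 0x15→b5/s1 L1-HIT; vc=[11]
#6 0x2d→b11/s1 VC-HIT; vc=[5]
#7 0x2c→b11/s1 L1-HIT; vc=[5]
#8 0x16→b5/s1 VC-HIT; vc=[11]
#9 0x2f→b11/s1 VC-HIT; vc=[5]
#10 0x17→b5/s1 VC-HIT; vc=[11]
#11 0x16→b5/s1 L1-HIT; vc=[11]
#12 0x2e→b11/s1 VC-HIT; vc=[5]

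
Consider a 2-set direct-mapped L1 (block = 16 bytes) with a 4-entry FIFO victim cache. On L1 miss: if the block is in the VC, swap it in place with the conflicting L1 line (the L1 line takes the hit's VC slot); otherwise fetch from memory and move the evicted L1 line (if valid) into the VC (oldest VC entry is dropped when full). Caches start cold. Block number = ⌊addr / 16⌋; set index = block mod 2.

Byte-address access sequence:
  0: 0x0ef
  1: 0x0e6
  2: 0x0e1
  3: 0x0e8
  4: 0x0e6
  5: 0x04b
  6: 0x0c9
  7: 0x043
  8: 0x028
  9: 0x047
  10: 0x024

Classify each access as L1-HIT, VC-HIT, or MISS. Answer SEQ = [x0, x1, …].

SEQ = [MISS, L1-HIT, L1-HIT, L1-HIT, L1-HIT, MISS, MISS, VC-HIT, MISS, VC-HIT, VC-HIT]

0: 0xef (blk 14, set 0) → MISS  vc=[]
1: 0xe6 (blk 14, set 0) → L1-HIT  vc=[]
2: 0xe1 (blk 14, set 0) → L1-HIT  vc=[]
3: 0xe8 (blk 14, set 0) → L1-HIT  vc=[]
4: 0xe6 (blk 14, set 0) → L1-HIT  vc=[]
5: 0x4b (blk 4, set 0) → MISS  vc=[14]
6: 0xc9 (blk 12, set 0) → MISS  vc=[14, 4]
7: 0x43 (blk 4, set 0) → VC-HIT  vc=[14, 12]
8: 0x28 (blk 2, set 0) → MISS  vc=[14, 12, 4]
9: 0x47 (blk 4, set 0) → VC-HIT  vc=[14, 12, 2]
10: 0x24 (blk 2, set 0) → VC-HIT  vc=[14, 12, 4]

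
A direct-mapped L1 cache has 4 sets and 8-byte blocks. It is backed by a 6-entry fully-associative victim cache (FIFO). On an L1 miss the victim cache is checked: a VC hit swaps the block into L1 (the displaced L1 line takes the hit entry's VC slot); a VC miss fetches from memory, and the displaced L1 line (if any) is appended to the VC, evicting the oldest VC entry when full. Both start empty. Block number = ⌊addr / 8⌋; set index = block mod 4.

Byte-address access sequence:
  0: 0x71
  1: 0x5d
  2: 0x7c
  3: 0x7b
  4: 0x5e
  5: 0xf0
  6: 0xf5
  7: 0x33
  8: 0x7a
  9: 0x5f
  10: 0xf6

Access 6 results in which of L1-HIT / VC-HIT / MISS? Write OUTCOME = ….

OUTCOME = L1-HIT

#0 0x71→b14/s2 MISS; vc=[]
#1 0x5d→b11/s3 MISS; vc=[]
#2 0x7c→b15/s3 MISS; vc=[11]
#3 0x7b→b15/s3 L1-HIT; vc=[11]
#4 0x5e→b11/s3 VC-HIT; vc=[15]
#5 0xf0→b30/s2 MISS; vc=[15,14]
#6 0xf5→b30/s2 L1-HIT; vc=[15,14]
#7 0x33→b6/s2 MISS; vc=[15,14,30]
#8 0x7a→b15/s3 VC-HIT; vc=[11,14,30]
#9 0x5f→b11/s3 VC-HIT; vc=[15,14,30]
#10 0xf6→b30/s2 VC-HIT; vc=[15,14,6]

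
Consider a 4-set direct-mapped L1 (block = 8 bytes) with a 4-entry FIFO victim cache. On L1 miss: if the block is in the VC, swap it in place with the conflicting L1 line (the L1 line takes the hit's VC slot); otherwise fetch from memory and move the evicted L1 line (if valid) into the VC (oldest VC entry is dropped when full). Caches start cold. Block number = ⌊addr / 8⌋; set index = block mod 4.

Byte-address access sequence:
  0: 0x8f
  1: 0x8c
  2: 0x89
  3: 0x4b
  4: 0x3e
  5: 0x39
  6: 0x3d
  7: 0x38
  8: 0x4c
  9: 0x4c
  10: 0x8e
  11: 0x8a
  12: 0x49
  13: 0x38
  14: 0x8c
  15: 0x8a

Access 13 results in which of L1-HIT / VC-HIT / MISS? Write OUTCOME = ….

OUTCOME = L1-HIT

  [0] addr=0x8f blk=17 s=1: MISS | VC []
  [1] addr=0x8c blk=17 s=1: L1-HIT | VC []
  [2] addr=0x89 blk=17 s=1: L1-HIT | VC []
  [3] addr=0x4b blk=9 s=1: MISS | VC [17]
  [4] addr=0x3e blk=7 s=3: MISS | VC [17]
  [5] addr=0x39 blk=7 s=3: L1-HIT | VC [17]
  [6] addr=0x3d blk=7 s=3: L1-HIT | VC [17]
  [7] addr=0x38 blk=7 s=3: L1-HIT | VC [17]
  [8] addr=0x4c blk=9 s=1: L1-HIT | VC [17]
  [9] addr=0x4c blk=9 s=1: L1-HIT | VC [17]
  [10] addr=0x8e blk=17 s=1: VC-HIT | VC [9]
  [11] addr=0x8a blk=17 s=1: L1-HIT | VC [9]
  [12] addr=0x49 blk=9 s=1: VC-HIT | VC [17]
  [13] addr=0x38 blk=7 s=3: L1-HIT | VC [17]
  [14] addr=0x8c blk=17 s=1: VC-HIT | VC [9]
  [15] addr=0x8a blk=17 s=1: L1-HIT | VC [9]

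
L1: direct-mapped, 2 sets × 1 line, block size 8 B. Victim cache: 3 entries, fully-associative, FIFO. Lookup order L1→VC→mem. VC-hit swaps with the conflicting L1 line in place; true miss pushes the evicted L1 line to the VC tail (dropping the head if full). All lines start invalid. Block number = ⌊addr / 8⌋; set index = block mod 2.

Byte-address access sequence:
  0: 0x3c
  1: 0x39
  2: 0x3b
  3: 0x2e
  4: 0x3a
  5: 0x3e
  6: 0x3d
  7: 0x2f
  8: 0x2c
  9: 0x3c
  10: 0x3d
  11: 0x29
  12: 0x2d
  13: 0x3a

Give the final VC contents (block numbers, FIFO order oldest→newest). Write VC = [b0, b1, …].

#0 0x3c→b7/s1 MISS; vc=[]
#1 0x39→b7/s1 L1-HIT; vc=[]
#2 0x3b→b7/s1 L1-HIT; vc=[]
#3 0x2e→b5/s1 MISS; vc=[7]
#4 0x3a→b7/s1 VC-HIT; vc=[5]
#5 0x3e→b7/s1 L1-HIT; vc=[5]
#6 0x3d→b7/s1 L1-HIT; vc=[5]
#7 0x2f→b5/s1 VC-HIT; vc=[7]
#8 0x2c→b5/s1 L1-HIT; vc=[7]
#9 0x3c→b7/s1 VC-HIT; vc=[5]
#10 0x3d→b7/s1 L1-HIT; vc=[5]
#11 0x29→b5/s1 VC-HIT; vc=[7]
#12 0x2d→b5/s1 L1-HIT; vc=[7]
#13 0x3a→b7/s1 VC-HIT; vc=[5]

VC = [5]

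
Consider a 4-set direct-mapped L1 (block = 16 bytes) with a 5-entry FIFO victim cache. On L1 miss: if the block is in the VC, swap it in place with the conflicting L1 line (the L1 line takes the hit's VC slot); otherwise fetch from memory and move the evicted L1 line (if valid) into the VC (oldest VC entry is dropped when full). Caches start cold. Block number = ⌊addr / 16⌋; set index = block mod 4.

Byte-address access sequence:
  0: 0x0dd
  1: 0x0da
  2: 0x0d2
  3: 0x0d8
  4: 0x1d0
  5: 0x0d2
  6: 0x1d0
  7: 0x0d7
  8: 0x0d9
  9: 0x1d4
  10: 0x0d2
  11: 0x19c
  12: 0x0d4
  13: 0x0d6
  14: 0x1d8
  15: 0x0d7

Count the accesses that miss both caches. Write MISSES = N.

MISSES = 3

0: 0xdd (blk 13, set 1) → MISS  vc=[]
1: 0xda (blk 13, set 1) → L1-HIT  vc=[]
2: 0xd2 (blk 13, set 1) → L1-HIT  vc=[]
3: 0xd8 (blk 13, set 1) → L1-HIT  vc=[]
4: 0x1d0 (blk 29, set 1) → MISS  vc=[13]
5: 0xd2 (blk 13, set 1) → VC-HIT  vc=[29]
6: 0x1d0 (blk 29, set 1) → VC-HIT  vc=[13]
7: 0xd7 (blk 13, set 1) → VC-HIT  vc=[29]
8: 0xd9 (blk 13, set 1) → L1-HIT  vc=[29]
9: 0x1d4 (blk 29, set 1) → VC-HIT  vc=[13]
10: 0xd2 (blk 13, set 1) → VC-HIT  vc=[29]
11: 0x19c (blk 25, set 1) → MISS  vc=[29, 13]
12: 0xd4 (blk 13, set 1) → VC-HIT  vc=[29, 25]
13: 0xd6 (blk 13, set 1) → L1-HIT  vc=[29, 25]
14: 0x1d8 (blk 29, set 1) → VC-HIT  vc=[13, 25]
15: 0xd7 (blk 13, set 1) → VC-HIT  vc=[29, 25]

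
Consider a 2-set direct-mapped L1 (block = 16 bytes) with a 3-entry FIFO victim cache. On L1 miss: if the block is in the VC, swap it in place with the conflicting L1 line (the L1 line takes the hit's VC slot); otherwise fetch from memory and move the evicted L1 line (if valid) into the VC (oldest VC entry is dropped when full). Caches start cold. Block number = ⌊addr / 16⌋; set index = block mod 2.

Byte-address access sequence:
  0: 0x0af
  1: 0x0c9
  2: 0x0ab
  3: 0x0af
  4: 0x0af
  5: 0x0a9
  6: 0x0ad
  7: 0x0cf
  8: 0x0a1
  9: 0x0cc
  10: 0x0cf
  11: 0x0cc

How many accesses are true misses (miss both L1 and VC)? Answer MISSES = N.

MISSES = 2

#0 0xaf→b10/s0 MISS; vc=[]
#1 0xc9→b12/s0 MISS; vc=[10]
#2 0xab→b10/s0 VC-HIT; vc=[12]
#3 0xaf→b10/s0 L1-HIT; vc=[12]
#4 0xaf→b10/s0 L1-HIT; vc=[12]
#5 0xa9→b10/s0 L1-HIT; vc=[12]
#6 0xad→b10/s0 L1-HIT; vc=[12]
#7 0xcf→b12/s0 VC-HIT; vc=[10]
#8 0xa1→b10/s0 VC-HIT; vc=[12]
#9 0xcc→b12/s0 VC-HIT; vc=[10]
#10 0xcf→b12/s0 L1-HIT; vc=[10]
#11 0xcc→b12/s0 L1-HIT; vc=[10]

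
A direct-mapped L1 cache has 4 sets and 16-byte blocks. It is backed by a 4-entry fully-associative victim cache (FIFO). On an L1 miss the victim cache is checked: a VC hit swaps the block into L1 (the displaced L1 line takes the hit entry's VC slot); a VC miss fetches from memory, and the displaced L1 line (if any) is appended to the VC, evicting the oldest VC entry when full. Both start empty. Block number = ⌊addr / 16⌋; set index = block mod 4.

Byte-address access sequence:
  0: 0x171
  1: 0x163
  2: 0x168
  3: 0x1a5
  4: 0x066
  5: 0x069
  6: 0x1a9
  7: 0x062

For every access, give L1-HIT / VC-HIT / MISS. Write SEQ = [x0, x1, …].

#0 0x171→b23/s3 MISS; vc=[]
#1 0x163→b22/s2 MISS; vc=[]
#2 0x168→b22/s2 L1-HIT; vc=[]
#3 0x1a5→b26/s2 MISS; vc=[22]
#4 0x66→b6/s2 MISS; vc=[22,26]
#5 0x69→b6/s2 L1-HIT; vc=[22,26]
#6 0x1a9→b26/s2 VC-HIT; vc=[22,6]
#7 0x62→b6/s2 VC-HIT; vc=[22,26]

SEQ = [MISS, MISS, L1-HIT, MISS, MISS, L1-HIT, VC-HIT, VC-HIT]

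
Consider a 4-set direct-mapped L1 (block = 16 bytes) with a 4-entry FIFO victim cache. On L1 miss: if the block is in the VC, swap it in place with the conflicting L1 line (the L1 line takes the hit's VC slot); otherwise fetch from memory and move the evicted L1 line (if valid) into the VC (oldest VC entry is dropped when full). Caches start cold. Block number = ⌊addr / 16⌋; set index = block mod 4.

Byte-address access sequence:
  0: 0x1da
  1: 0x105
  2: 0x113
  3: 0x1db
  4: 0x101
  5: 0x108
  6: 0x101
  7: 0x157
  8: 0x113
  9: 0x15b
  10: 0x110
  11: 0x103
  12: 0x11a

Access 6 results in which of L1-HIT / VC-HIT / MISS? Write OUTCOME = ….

OUTCOME = L1-HIT

#0 0x1da→b29/s1 MISS; vc=[]
#1 0x105→b16/s0 MISS; vc=[]
#2 0x113→b17/s1 MISS; vc=[29]
#3 0x1db→b29/s1 VC-HIT; vc=[17]
#4 0x101→b16/s0 L1-HIT; vc=[17]
#5 0x108→b16/s0 L1-HIT; vc=[17]
#6 0x101→b16/s0 L1-HIT; vc=[17]
#7 0x157→b21/s1 MISS; vc=[17,29]
#8 0x113→b17/s1 VC-HIT; vc=[21,29]
#9 0x15b→b21/s1 VC-HIT; vc=[17,29]
#10 0x110→b17/s1 VC-HIT; vc=[21,29]
#11 0x103→b16/s0 L1-HIT; vc=[21,29]
#12 0x11a→b17/s1 L1-HIT; vc=[21,29]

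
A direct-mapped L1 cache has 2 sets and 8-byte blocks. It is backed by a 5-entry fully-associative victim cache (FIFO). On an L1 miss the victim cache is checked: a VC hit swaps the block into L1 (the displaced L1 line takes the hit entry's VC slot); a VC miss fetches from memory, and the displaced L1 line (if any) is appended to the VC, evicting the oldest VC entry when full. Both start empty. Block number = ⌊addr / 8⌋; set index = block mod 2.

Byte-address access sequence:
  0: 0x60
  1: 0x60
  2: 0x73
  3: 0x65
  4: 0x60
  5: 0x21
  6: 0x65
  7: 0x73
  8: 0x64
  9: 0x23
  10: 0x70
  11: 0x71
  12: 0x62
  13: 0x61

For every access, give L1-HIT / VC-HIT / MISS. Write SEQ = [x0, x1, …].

  [0] addr=0x60 blk=12 s=0: MISS | VC []
  [1] addr=0x60 blk=12 s=0: L1-HIT | VC []
  [2] addr=0x73 blk=14 s=0: MISS | VC [12]
  [3] addr=0x65 blk=12 s=0: VC-HIT | VC [14]
  [4] addr=0x60 blk=12 s=0: L1-HIT | VC [14]
  [5] addr=0x21 blk=4 s=0: MISS | VC [14, 12]
  [6] addr=0x65 blk=12 s=0: VC-HIT | VC [14, 4]
  [7] addr=0x73 blk=14 s=0: VC-HIT | VC [12, 4]
  [8] addr=0x64 blk=12 s=0: VC-HIT | VC [14, 4]
  [9] addr=0x23 blk=4 s=0: VC-HIT | VC [14, 12]
  [10] addr=0x70 blk=14 s=0: VC-HIT | VC [4, 12]
  [11] addr=0x71 blk=14 s=0: L1-HIT | VC [4, 12]
  [12] addr=0x62 blk=12 s=0: VC-HIT | VC [4, 14]
  [13] addr=0x61 blk=12 s=0: L1-HIT | VC [4, 14]

SEQ = [MISS, L1-HIT, MISS, VC-HIT, L1-HIT, MISS, VC-HIT, VC-HIT, VC-HIT, VC-HIT, VC-HIT, L1-HIT, VC-HIT, L1-HIT]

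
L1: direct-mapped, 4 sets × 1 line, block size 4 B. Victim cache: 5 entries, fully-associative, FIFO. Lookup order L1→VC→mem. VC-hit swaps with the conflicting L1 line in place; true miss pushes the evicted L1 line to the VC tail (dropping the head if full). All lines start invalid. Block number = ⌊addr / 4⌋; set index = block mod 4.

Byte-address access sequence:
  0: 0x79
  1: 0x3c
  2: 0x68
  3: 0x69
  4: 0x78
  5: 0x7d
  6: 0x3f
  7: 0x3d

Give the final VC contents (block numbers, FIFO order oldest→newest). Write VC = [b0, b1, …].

VC = [26, 31]

0: 0x79 (blk 30, set 2) → MISS  vc=[]
1: 0x3c (blk 15, set 3) → MISS  vc=[]
2: 0x68 (blk 26, set 2) → MISS  vc=[30]
3: 0x69 (blk 26, set 2) → L1-HIT  vc=[30]
4: 0x78 (blk 30, set 2) → VC-HIT  vc=[26]
5: 0x7d (blk 31, set 3) → MISS  vc=[26, 15]
6: 0x3f (blk 15, set 3) → VC-HIT  vc=[26, 31]
7: 0x3d (blk 15, set 3) → L1-HIT  vc=[26, 31]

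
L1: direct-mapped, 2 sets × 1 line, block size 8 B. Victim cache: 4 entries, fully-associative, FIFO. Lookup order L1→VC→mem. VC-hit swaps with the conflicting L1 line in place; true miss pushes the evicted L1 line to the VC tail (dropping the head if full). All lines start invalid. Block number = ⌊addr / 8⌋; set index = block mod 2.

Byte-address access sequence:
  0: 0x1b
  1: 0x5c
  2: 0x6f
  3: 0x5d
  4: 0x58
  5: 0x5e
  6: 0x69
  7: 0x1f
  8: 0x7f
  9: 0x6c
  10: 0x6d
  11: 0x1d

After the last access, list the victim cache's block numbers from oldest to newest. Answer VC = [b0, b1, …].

VC = [15, 11, 13]

0: 0x1b (blk 3, set 1) → MISS  vc=[]
1: 0x5c (blk 11, set 1) → MISS  vc=[3]
2: 0x6f (blk 13, set 1) → MISS  vc=[3, 11]
3: 0x5d (blk 11, set 1) → VC-HIT  vc=[3, 13]
4: 0x58 (blk 11, set 1) → L1-HIT  vc=[3, 13]
5: 0x5e (blk 11, set 1) → L1-HIT  vc=[3, 13]
6: 0x69 (blk 13, set 1) → VC-HIT  vc=[3, 11]
7: 0x1f (blk 3, set 1) → VC-HIT  vc=[13, 11]
8: 0x7f (blk 15, set 1) → MISS  vc=[13, 11, 3]
9: 0x6c (blk 13, set 1) → VC-HIT  vc=[15, 11, 3]
10: 0x6d (blk 13, set 1) → L1-HIT  vc=[15, 11, 3]
11: 0x1d (blk 3, set 1) → VC-HIT  vc=[15, 11, 13]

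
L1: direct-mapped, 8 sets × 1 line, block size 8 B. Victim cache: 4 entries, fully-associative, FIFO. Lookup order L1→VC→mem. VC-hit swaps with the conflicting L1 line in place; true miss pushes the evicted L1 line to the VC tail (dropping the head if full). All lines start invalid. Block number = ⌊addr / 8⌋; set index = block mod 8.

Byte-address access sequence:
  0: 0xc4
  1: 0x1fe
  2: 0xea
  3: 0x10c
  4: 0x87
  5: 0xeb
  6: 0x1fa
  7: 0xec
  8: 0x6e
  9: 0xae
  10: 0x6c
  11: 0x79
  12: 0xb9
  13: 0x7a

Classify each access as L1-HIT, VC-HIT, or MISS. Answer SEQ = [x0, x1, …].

SEQ = [MISS, MISS, MISS, MISS, MISS, L1-HIT, L1-HIT, L1-HIT, MISS, MISS, VC-HIT, MISS, MISS, VC-HIT]

0: 0xc4 (blk 24, set 0) → MISS  vc=[]
1: 0x1fe (blk 63, set 7) → MISS  vc=[]
2: 0xea (blk 29, set 5) → MISS  vc=[]
3: 0x10c (blk 33, set 1) → MISS  vc=[]
4: 0x87 (blk 16, set 0) → MISS  vc=[24]
5: 0xeb (blk 29, set 5) → L1-HIT  vc=[24]
6: 0x1fa (blk 63, set 7) → L1-HIT  vc=[24]
7: 0xec (blk 29, set 5) → L1-HIT  vc=[24]
8: 0x6e (blk 13, set 5) → MISS  vc=[24, 29]
9: 0xae (blk 21, set 5) → MISS  vc=[24, 29, 13]
10: 0x6c (blk 13, set 5) → VC-HIT  vc=[24, 29, 21]
11: 0x79 (blk 15, set 7) → MISS  vc=[24, 29, 21, 63]
12: 0xb9 (blk 23, set 7) → MISS  vc=[29, 21, 63, 15]
13: 0x7a (blk 15, set 7) → VC-HIT  vc=[29, 21, 63, 23]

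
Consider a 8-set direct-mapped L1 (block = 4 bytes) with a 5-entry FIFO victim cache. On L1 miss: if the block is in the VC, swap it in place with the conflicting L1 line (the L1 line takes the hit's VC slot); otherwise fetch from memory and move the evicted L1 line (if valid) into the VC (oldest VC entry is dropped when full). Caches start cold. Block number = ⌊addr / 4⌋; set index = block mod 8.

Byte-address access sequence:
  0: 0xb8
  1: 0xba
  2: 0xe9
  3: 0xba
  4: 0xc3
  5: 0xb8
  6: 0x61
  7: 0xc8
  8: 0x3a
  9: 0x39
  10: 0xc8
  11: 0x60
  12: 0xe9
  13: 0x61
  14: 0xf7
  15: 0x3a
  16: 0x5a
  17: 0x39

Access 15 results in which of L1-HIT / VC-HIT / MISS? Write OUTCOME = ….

#0 0xb8→b46/s6 MISS; vc=[]
#1 0xba→b46/s6 L1-HIT; vc=[]
#2 0xe9→b58/s2 MISS; vc=[]
#3 0xba→b46/s6 L1-HIT; vc=[]
#4 0xc3→b48/s0 MISS; vc=[]
#5 0xb8→b46/s6 L1-HIT; vc=[]
#6 0x61→b24/s0 MISS; vc=[48]
#7 0xc8→b50/s2 MISS; vc=[48,58]
#8 0x3a→b14/s6 MISS; vc=[48,58,46]
#9 0x39→b14/s6 L1-HIT; vc=[48,58,46]
#10 0xc8→b50/s2 L1-HIT; vc=[48,58,46]
#11 0x60→b24/s0 L1-HIT; vc=[48,58,46]
#12 0xe9→b58/s2 VC-HIT; vc=[48,50,46]
#13 0x61→b24/s0 L1-HIT; vc=[48,50,46]
#14 0xf7→b61/s5 MISS; vc=[48,50,46]
#15 0x3a→b14/s6 L1-HIT; vc=[48,50,46]
#16 0x5a→b22/s6 MISS; vc=[48,50,46,14]
#17 0x39→b14/s6 VC-HIT; vc=[48,50,46,22]

OUTCOME = L1-HIT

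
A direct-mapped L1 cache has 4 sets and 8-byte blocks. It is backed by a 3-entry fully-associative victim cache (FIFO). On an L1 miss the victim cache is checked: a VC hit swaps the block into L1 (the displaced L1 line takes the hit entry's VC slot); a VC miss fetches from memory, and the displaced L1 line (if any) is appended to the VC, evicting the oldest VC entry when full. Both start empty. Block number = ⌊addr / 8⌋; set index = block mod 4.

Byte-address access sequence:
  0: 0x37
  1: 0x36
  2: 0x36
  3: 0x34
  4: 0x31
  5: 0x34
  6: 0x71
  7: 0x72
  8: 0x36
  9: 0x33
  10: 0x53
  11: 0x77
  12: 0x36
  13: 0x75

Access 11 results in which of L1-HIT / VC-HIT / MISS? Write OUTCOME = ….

OUTCOME = VC-HIT

0: 0x37 (blk 6, set 2) → MISS  vc=[]
1: 0x36 (blk 6, set 2) → L1-HIT  vc=[]
2: 0x36 (blk 6, set 2) → L1-HIT  vc=[]
3: 0x34 (blk 6, set 2) → L1-HIT  vc=[]
4: 0x31 (blk 6, set 2) → L1-HIT  vc=[]
5: 0x34 (blk 6, set 2) → L1-HIT  vc=[]
6: 0x71 (blk 14, set 2) → MISS  vc=[6]
7: 0x72 (blk 14, set 2) → L1-HIT  vc=[6]
8: 0x36 (blk 6, set 2) → VC-HIT  vc=[14]
9: 0x33 (blk 6, set 2) → L1-HIT  vc=[14]
10: 0x53 (blk 10, set 2) → MISS  vc=[14, 6]
11: 0x77 (blk 14, set 2) → VC-HIT  vc=[10, 6]
12: 0x36 (blk 6, set 2) → VC-HIT  vc=[10, 14]
13: 0x75 (blk 14, set 2) → VC-HIT  vc=[10, 6]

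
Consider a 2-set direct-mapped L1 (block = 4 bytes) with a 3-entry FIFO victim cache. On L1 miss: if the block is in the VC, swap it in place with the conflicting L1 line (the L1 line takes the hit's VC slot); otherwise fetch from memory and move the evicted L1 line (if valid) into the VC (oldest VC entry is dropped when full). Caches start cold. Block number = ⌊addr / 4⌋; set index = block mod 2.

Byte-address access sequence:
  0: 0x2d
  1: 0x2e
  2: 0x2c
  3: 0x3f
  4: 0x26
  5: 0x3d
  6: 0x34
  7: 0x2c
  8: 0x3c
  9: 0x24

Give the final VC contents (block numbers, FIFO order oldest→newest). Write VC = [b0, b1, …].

#0 0x2d→b11/s1 MISS; vc=[]
#1 0x2e→b11/s1 L1-HIT; vc=[]
#2 0x2c→b11/s1 L1-HIT; vc=[]
#3 0x3f→b15/s1 MISS; vc=[11]
#4 0x26→b9/s1 MISS; vc=[11,15]
#5 0x3d→b15/s1 VC-HIT; vc=[11,9]
#6 0x34→b13/s1 MISS; vc=[11,9,15]
#7 0x2c→b11/s1 VC-HIT; vc=[13,9,15]
#8 0x3c→b15/s1 VC-HIT; vc=[13,9,11]
#9 0x24→b9/s1 VC-HIT; vc=[13,15,11]

VC = [13, 15, 11]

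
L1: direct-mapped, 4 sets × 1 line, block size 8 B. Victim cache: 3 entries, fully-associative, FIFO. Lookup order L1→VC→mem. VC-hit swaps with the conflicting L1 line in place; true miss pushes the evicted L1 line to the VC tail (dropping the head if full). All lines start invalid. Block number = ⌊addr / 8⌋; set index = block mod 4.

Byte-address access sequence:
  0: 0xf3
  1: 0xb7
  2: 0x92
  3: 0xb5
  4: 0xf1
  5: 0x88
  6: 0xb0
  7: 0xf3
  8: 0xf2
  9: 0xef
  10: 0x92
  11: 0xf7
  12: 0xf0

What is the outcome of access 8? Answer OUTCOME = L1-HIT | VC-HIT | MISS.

OUTCOME = L1-HIT

#0 0xf3→b30/s2 MISS; vc=[]
#1 0xb7→b22/s2 MISS; vc=[30]
#2 0x92→b18/s2 MISS; vc=[30,22]
#3 0xb5→b22/s2 VC-HIT; vc=[30,18]
#4 0xf1→b30/s2 VC-HIT; vc=[22,18]
#5 0x88→b17/s1 MISS; vc=[22,18]
#6 0xb0→b22/s2 VC-HIT; vc=[30,18]
#7 0xf3→b30/s2 VC-HIT; vc=[22,18]
#8 0xf2→b30/s2 L1-HIT; vc=[22,18]
#9 0xef→b29/s1 MISS; vc=[22,18,17]
#10 0x92→b18/s2 VC-HIT; vc=[22,30,17]
#11 0xf7→b30/s2 VC-HIT; vc=[22,18,17]
#12 0xf0→b30/s2 L1-HIT; vc=[22,18,17]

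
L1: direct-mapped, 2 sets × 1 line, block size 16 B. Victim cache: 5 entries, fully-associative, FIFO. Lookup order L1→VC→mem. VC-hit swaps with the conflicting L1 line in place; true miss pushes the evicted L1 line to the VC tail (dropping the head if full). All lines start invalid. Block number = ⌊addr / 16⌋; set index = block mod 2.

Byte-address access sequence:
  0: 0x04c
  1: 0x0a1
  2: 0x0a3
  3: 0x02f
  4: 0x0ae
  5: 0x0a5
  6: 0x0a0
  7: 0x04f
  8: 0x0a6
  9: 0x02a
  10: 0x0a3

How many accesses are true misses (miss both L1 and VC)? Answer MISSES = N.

#0 0x4c→b4/s0 MISS; vc=[]
#1 0xa1→b10/s0 MISS; vc=[4]
#2 0xa3→b10/s0 L1-HIT; vc=[4]
#3 0x2f→b2/s0 MISS; vc=[4,10]
#4 0xae→b10/s0 VC-HIT; vc=[4,2]
#5 0xa5→b10/s0 L1-HIT; vc=[4,2]
#6 0xa0→b10/s0 L1-HIT; vc=[4,2]
#7 0x4f→b4/s0 VC-HIT; vc=[10,2]
#8 0xa6→b10/s0 VC-HIT; vc=[4,2]
#9 0x2a→b2/s0 VC-HIT; vc=[4,10]
#10 0xa3→b10/s0 VC-HIT; vc=[4,2]

MISSES = 3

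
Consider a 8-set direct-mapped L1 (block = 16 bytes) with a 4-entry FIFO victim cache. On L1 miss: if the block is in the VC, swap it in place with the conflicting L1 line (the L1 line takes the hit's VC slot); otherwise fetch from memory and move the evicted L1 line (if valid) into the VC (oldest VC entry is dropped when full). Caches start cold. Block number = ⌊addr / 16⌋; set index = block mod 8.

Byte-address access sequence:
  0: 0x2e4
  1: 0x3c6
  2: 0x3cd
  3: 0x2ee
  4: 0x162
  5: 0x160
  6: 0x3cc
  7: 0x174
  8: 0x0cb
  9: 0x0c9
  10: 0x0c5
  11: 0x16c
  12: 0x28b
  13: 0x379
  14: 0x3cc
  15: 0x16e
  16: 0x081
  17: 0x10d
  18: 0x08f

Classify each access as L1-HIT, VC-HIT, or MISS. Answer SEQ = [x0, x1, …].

  [0] addr=0x2e4 blk=46 s=6: MISS | VC []
  [1] addr=0x3c6 blk=60 s=4: MISS | VC []
  [2] addr=0x3cd blk=60 s=4: L1-HIT | VC []
  [3] addr=0x2ee blk=46 s=6: L1-HIT | VC []
  [4] addr=0x162 blk=22 s=6: MISS | VC [46]
  [5] addr=0x160 blk=22 s=6: L1-HIT | VC [46]
  [6] addr=0x3cc blk=60 s=4: L1-HIT | VC [46]
  [7] addr=0x174 blk=23 s=7: MISS | VC [46]
  [8] addr=0xcb blk=12 s=4: MISS | VC [46, 60]
  [9] addr=0xc9 blk=12 s=4: L1-HIT | VC [46, 60]
  [10] addr=0xc5 blk=12 s=4: L1-HIT | VC [46, 60]
  [11] addr=0x16c blk=22 s=6: L1-HIT | VC [46, 60]
  [12] addr=0x28b blk=40 s=0: MISS | VC [46, 60]
  [13] addr=0x379 blk=55 s=7: MISS | VC [46, 60, 23]
  [14] addr=0x3cc blk=60 s=4: VC-HIT | VC [46, 12, 23]
  [15] addr=0x16e blk=22 s=6: L1-HIT | VC [46, 12, 23]
  [16] addr=0x81 blk=8 s=0: MISS | VC [46, 12, 23, 40]
  [17] addr=0x10d blk=16 s=0: MISS | VC [12, 23, 40, 8]
  [18] addr=0x8f blk=8 s=0: VC-HIT | VC [12, 23, 40, 16]

SEQ = [MISS, MISS, L1-HIT, L1-HIT, MISS, L1-HIT, L1-HIT, MISS, MISS, L1-HIT, L1-HIT, L1-HIT, MISS, MISS, VC-HIT, L1-HIT, MISS, MISS, VC-HIT]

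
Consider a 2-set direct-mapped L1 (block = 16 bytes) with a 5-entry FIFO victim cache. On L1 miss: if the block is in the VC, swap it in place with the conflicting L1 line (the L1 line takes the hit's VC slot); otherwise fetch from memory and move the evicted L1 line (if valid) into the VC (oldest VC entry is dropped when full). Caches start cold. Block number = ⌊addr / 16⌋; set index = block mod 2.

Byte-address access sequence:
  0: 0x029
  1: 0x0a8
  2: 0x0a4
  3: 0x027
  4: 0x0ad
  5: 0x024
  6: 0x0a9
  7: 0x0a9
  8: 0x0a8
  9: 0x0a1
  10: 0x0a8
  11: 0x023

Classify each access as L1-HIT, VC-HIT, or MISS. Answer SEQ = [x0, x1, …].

SEQ = [MISS, MISS, L1-HIT, VC-HIT, VC-HIT, VC-HIT, VC-HIT, L1-HIT, L1-HIT, L1-HIT, L1-HIT, VC-HIT]

  [0] addr=0x29 blk=2 s=0: MISS | VC []
  [1] addr=0xa8 blk=10 s=0: MISS | VC [2]
  [2] addr=0xa4 blk=10 s=0: L1-HIT | VC [2]
  [3] addr=0x27 blk=2 s=0: VC-HIT | VC [10]
  [4] addr=0xad blk=10 s=0: VC-HIT | VC [2]
  [5] addr=0x24 blk=2 s=0: VC-HIT | VC [10]
  [6] addr=0xa9 blk=10 s=0: VC-HIT | VC [2]
  [7] addr=0xa9 blk=10 s=0: L1-HIT | VC [2]
  [8] addr=0xa8 blk=10 s=0: L1-HIT | VC [2]
  [9] addr=0xa1 blk=10 s=0: L1-HIT | VC [2]
  [10] addr=0xa8 blk=10 s=0: L1-HIT | VC [2]
  [11] addr=0x23 blk=2 s=0: VC-HIT | VC [10]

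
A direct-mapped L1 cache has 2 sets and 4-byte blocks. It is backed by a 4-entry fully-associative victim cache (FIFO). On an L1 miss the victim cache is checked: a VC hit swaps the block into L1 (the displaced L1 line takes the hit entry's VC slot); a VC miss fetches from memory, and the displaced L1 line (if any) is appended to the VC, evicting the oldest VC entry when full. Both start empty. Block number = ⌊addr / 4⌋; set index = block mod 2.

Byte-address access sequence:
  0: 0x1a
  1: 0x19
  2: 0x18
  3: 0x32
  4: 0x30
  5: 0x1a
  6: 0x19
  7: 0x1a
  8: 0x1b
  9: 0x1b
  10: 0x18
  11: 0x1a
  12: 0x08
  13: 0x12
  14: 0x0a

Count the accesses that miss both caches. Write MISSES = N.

0: 0x1a (blk 6, set 0) → MISS  vc=[]
1: 0x19 (blk 6, set 0) → L1-HIT  vc=[]
2: 0x18 (blk 6, set 0) → L1-HIT  vc=[]
3: 0x32 (blk 12, set 0) → MISS  vc=[6]
4: 0x30 (blk 12, set 0) → L1-HIT  vc=[6]
5: 0x1a (blk 6, set 0) → VC-HIT  vc=[12]
6: 0x19 (blk 6, set 0) → L1-HIT  vc=[12]
7: 0x1a (blk 6, set 0) → L1-HIT  vc=[12]
8: 0x1b (blk 6, set 0) → L1-HIT  vc=[12]
9: 0x1b (blk 6, set 0) → L1-HIT  vc=[12]
10: 0x18 (blk 6, set 0) → L1-HIT  vc=[12]
11: 0x1a (blk 6, set 0) → L1-HIT  vc=[12]
12: 0x8 (blk 2, set 0) → MISS  vc=[12, 6]
13: 0x12 (blk 4, set 0) → MISS  vc=[12, 6, 2]
14: 0xa (blk 2, set 0) → VC-HIT  vc=[12, 6, 4]

MISSES = 4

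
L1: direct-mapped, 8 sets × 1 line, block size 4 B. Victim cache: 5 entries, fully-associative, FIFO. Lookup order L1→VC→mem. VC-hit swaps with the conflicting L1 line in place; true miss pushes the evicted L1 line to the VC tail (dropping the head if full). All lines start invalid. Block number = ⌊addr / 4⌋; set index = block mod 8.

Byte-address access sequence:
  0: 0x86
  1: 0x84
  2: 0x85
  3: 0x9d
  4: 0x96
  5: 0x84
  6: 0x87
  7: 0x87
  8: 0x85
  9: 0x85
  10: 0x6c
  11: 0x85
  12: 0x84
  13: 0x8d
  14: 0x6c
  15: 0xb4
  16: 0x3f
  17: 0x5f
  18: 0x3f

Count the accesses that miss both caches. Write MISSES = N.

MISSES = 8

  [0] addr=0x86 blk=33 s=1: MISS | VC []
  [1] addr=0x84 blk=33 s=1: L1-HIT | VC []
  [2] addr=0x85 blk=33 s=1: L1-HIT | VC []
  [3] addr=0x9d blk=39 s=7: MISS | VC []
  [4] addr=0x96 blk=37 s=5: MISS | VC []
  [5] addr=0x84 blk=33 s=1: L1-HIT | VC []
  [6] addr=0x87 blk=33 s=1: L1-HIT | VC []
  [7] addr=0x87 blk=33 s=1: L1-HIT | VC []
  [8] addr=0x85 blk=33 s=1: L1-HIT | VC []
  [9] addr=0x85 blk=33 s=1: L1-HIT | VC []
  [10] addr=0x6c blk=27 s=3: MISS | VC []
  [11] addr=0x85 blk=33 s=1: L1-HIT | VC []
  [12] addr=0x84 blk=33 s=1: L1-HIT | VC []
  [13] addr=0x8d blk=35 s=3: MISS | VC [27]
  [14] addr=0x6c blk=27 s=3: VC-HIT | VC [35]
  [15] addr=0xb4 blk=45 s=5: MISS | VC [35, 37]
  [16] addr=0x3f blk=15 s=7: MISS | VC [35, 37, 39]
  [17] addr=0x5f blk=23 s=7: MISS | VC [35, 37, 39, 15]
  [18] addr=0x3f blk=15 s=7: VC-HIT | VC [35, 37, 39, 23]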